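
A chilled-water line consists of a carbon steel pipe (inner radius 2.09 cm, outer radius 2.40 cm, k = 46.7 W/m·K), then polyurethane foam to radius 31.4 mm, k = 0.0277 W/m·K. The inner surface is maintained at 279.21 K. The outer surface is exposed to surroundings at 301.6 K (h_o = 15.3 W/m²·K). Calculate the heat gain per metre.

Treat each layer as a resistance in series:
  R'_carbon steel = ln(0.0240/0.0209)/(2πk) = 0.1383/(2π·46.7) = 4.713×10^-4 m·K/W
  R'_polyurethane foam = ln(0.0314/0.0240)/(2πk) = 0.2688/(2π·0.0277) = 1.544 m·K/W
  R'_conv,out = 1/(2πr h) = 1/(2π·0.0314·15.3) = 0.3313 m·K/W
ΣR = 4.713×10^-4 + 1.544 + 0.3313 = 1.876 m·K/W
Q' = ΔT/ΣR = (279.21 K − 301.6 K)/1.876 = -11.9 W/m
(Negative Q' ⇒ heat flows inward; heat gain = 11.9 W/m.)

Q' = 11.9 W/m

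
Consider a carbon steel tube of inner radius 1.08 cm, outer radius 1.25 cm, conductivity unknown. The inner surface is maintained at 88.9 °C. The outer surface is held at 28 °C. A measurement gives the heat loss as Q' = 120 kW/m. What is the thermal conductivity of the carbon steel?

k = 45.8 W/m·K

ΣR = ΔT/Q' = |88.9 − 28|/1.20×10^5 = 5.075×10^-4 m·K/W
ln(r₂/r₁)/(2πk) = 5.075×10^-4 ⇒ k = 0.1462/(2π·5.075×10^-4) = 45.8 W/m·K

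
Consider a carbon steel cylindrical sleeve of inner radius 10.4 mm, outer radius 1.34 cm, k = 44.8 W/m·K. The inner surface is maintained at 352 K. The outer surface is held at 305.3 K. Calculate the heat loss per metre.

Q' = 2πk·ΔT/ln(r₂/r₁) = 2π × 44.8 × 46.7 / ln(0.0134/0.0104) = 51900 W/m

Q' = 51.9 kW/m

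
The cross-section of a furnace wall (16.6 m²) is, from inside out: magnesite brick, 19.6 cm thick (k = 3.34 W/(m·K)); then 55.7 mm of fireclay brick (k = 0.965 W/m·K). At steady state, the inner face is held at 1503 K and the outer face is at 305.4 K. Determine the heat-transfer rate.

Treat each layer as a resistance in series:
  R_magnesite brick = L/(kA) = 0.196/(3.34·16.6) = 0.003535 K/W
  R_fireclay brick = L/(kA) = 0.0557/(0.965·16.6) = 0.003477 K/W
ΣR = 0.003535 + 0.003477 = 0.007012 K/W
Q = ΔT/ΣR = (1503 K − 305.4 K)/0.007012 = 1.71×10^5 W

Q = 171 kW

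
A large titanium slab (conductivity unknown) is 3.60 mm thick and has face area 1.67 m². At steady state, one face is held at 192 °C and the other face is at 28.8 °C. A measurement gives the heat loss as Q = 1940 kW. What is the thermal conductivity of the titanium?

ΣR = ΔT/Q = |192 − 28.8|/1.94×10^6 = 8.412×10^-5 K/W
L/(kA) = 8.412×10^-5 ⇒ k = 0.00360/(8.412×10^-5·1.67) = 25.6 W/m·K

k = 25.6 W/m·K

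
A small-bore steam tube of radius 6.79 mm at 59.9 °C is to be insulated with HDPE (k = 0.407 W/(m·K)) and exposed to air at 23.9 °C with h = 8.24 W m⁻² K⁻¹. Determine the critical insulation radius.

r_cr = 4.94 cm

For a cylinder, r_cr = k_ins/h = 0.407/8.24 = 0.0494 m = 4.94 cm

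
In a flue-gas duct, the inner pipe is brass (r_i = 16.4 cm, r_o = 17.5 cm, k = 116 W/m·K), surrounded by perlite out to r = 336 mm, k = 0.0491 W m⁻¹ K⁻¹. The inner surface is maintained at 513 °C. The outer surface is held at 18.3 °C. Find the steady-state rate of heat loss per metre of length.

Q' = 234 W/m

Resistance network (inner→outer):
  R'_brass = ln(0.175/0.164)/(2πk) = 0.06492/(2π·116) = 8.907×10^-5 m·K/W
  R'_perlite = ln(0.336/0.175)/(2πk) = 0.6523/(2π·0.0491) = 2.114 m·K/W
ΣR = 8.907×10^-5 + 2.114 = 2.114 m·K/W
Q' = ΔT/ΣR = (513 °C − 18.3 °C)/2.114 = 234 W/m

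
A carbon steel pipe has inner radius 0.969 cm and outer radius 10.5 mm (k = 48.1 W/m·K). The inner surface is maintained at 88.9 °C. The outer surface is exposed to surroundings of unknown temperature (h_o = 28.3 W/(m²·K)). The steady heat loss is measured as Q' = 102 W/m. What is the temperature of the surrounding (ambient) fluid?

Series resistances:
  R'_carbon steel = ln(0.0105/0.00969)/(2πk) = 0.08028/(2π·48.1) = 2.656×10^-4 m·K/W
  R'_conv,out = 1/(2πr h) = 1/(2π·0.0105·28.3) = 0.5356 m·K/W
ΣR = 0.5359 m·K/W
ΔT = Q'·ΣR = 102 × 0.5359 = 54.66 K
Heat flows outward, so T_out = T_in − ΔT = 88.9 − 54.66 = 34.2 °C

T_out = 34.2 °C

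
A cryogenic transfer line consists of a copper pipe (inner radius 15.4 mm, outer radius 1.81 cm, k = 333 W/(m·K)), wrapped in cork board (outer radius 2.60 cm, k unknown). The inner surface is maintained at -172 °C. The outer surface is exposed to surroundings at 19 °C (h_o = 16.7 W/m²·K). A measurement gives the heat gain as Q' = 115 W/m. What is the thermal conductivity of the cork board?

k = 0.0445 W/m·K

ΣR = ΔT/Q' = |-172 − 19|/115 = 1.661 m·K/W
Known resistances:
  R'_copper = ln(0.0181/0.0154)/(2πk) = 0.1615/(2π·333) = 7.721×10^-5 m·K/W
  R'_conv,out = 1/(2πr h) = 1/(2π·0.0260·16.7) = 0.3665 m·K/W
R_cork board = ΣR − ΣR_known = 1.661 − 0.3666 = 1.294 m·K/W
ln(r₂/r₁)/(2πk) = 1.294 ⇒ k = 0.3622/(2π·1.294) = 0.0445 W/m·K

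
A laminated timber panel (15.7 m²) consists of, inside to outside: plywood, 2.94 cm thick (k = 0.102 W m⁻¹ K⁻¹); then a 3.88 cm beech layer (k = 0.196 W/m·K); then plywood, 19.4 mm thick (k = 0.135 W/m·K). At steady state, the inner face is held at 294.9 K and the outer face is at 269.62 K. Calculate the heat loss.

Q = 630 W

Resistance network (inner→outer):
  R_plywood = L/(kA) = 0.0294/(0.102·15.7) = 0.01836 K/W
  R_beech = L/(kA) = 0.0388/(0.196·15.7) = 0.01261 K/W
  R_plywood = L/(kA) = 0.0194/(0.135·15.7) = 0.009153 K/W
ΣR = 0.01836 + 0.01261 + 0.009153 = 0.04012 K/W
Q = ΔT/ΣR = (294.9 K − 269.62 K)/0.04012 = 630 W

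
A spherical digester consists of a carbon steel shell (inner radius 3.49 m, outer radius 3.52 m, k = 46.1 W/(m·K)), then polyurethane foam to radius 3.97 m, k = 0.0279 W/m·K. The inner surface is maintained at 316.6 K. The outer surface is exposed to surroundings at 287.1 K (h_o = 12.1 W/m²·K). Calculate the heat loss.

Resistance network (inner→outer):
  R_carbon steel = (1/3.49 − 1/3.52)/(4πk) = 0.002442/(4π·46.1) = 4.215×10^-6 K/W
  R_polyurethane foam = (1/3.52 − 1/3.97)/(4πk) = 0.03220/(4π·0.0279) = 0.09185 K/W
  R_conv,out = 1/(4πr²h) = 1/(4π·3.97²·12.1) = 4.173×10^-4 K/W
ΣR = 4.215×10^-6 + 0.09185 + 4.173×10^-4 = 0.09227 K/W
Q = ΔT/ΣR = (316.6 K − 287.1 K)/0.09227 = 320 W

Q = 320 W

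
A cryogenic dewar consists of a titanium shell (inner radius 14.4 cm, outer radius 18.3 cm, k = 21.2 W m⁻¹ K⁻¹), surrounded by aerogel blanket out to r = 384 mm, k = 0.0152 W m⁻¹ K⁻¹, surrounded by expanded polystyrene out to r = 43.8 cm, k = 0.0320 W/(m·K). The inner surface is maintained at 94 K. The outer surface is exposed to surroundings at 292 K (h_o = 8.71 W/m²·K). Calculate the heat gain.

Q = 12.5 W

Treat each layer as a resistance in series:
  R_titanium = (1/0.144 − 1/0.183)/(4πk) = 1.480/(4π·21.2) = 0.005555 K/W
  R_aerogel blanket = (1/0.183 − 1/0.384)/(4πk) = 2.860/(4π·0.0152) = 14.97 K/W
  R_expanded polystyrene = (1/0.384 − 1/0.438)/(4πk) = 0.3211/(4π·0.0320) = 0.7984 K/W
  R_conv,out = 1/(4πr²h) = 1/(4π·0.438²·8.71) = 0.04762 K/W
ΣR = 0.005555 + 14.97 + 0.7984 + 0.04762 = 15.82 K/W
Q = ΔT/ΣR = (94 K − 292 K)/15.82 = -12.5 W
(Negative Q ⇒ heat flows inward; heat gain = 12.5 W.)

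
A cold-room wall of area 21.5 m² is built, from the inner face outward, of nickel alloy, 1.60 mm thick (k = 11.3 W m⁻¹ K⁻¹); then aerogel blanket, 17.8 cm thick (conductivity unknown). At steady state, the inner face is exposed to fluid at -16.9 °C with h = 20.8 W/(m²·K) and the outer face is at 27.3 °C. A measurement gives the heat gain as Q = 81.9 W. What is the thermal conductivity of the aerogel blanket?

ΣR = ΔT/Q = |-16.9 − 27.3|/81.9 = 0.5397 K/W
Known resistances:
  R_conv,in = 1/(hA) = 1/(20.8·21.5) = 0.002236 K/W
  R_nickel alloy = L/(kA) = 0.00160/(11.3·21.5) = 6.586×10^-6 K/W
R_aerogel blanket = ΣR − ΣR_known = 0.5397 − 0.002243 = 0.5375 K/W
L/(kA) = 0.5375 ⇒ k = 0.178/(0.5375·21.5) = 0.0154 W/m·K

k = 0.0154 W/m·K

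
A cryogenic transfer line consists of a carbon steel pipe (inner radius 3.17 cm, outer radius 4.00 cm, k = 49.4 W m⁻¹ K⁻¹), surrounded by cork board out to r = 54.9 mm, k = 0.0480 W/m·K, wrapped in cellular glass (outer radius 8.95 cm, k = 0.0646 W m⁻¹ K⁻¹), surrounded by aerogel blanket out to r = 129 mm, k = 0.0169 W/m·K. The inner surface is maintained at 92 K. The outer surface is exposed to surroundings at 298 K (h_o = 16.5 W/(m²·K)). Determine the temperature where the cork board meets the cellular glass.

T = 129 K

Resistance network (inner→outer):
  R'_carbon steel = ln(0.0400/0.0317)/(2πk) = 0.2326/(2π·49.4) = 7.493×10^-4 m·K/W
  R'_cork board = ln(0.0549/0.0400)/(2πk) = 0.3166/(2π·0.0480) = 1.050 m·K/W
  R'_cellular glass = ln(0.0895/0.0549)/(2πk) = 0.4887/(2π·0.0646) = 1.204 m·K/W
  R'_aerogel blanket = ln(0.129/0.0895)/(2πk) = 0.3656/(2π·0.0169) = 3.443 m·K/W
  R'_conv,out = 1/(2πr h) = 1/(2π·0.129·16.5) = 0.07477 m·K/W
ΣR = 7.493×10^-4 + 1.050 + 1.204 + 3.443 + 0.07477 = 5.773 m·K/W
Q' = ΔT/ΣR = (92 K − 298 K)/5.773 = -35.68 W/m
From the inner boundary to the cork board/cellular glass interface, ΣR_partial = 1.051 m·K/W.
T_interface = T_in − Q'·ΣR_partial = 92 K − (-35.68)(1.051) = 129 K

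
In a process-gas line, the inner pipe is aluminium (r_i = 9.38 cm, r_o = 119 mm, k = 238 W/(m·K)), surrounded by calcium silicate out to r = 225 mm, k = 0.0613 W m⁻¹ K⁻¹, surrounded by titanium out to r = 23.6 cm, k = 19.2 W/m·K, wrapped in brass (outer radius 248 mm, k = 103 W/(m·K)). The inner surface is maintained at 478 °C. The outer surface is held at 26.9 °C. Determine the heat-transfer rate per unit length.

Q' = 273 W/m

Series thermal resistances, inner to outer:
  R'_aluminium = ln(0.119/0.0938)/(2πk) = 0.2380/(2π·238) = 1.591×10^-4 m·K/W
  R'_calcium silicate = ln(0.225/0.119)/(2πk) = 0.6370/(2π·0.0613) = 1.654 m·K/W
  R'_titanium = ln(0.236/0.225)/(2πk) = 0.04773/(2π·19.2) = 3.957×10^-4 m·K/W
  R'_brass = ln(0.248/0.236)/(2πk) = 0.04960/(2π·103) = 7.664×10^-5 m·K/W
ΣR = 1.591×10^-4 + 1.654 + 3.957×10^-4 + 7.664×10^-5 = 1.655 m·K/W
Q' = ΔT/ΣR = (478 °C − 26.9 °C)/1.655 = 273 W/m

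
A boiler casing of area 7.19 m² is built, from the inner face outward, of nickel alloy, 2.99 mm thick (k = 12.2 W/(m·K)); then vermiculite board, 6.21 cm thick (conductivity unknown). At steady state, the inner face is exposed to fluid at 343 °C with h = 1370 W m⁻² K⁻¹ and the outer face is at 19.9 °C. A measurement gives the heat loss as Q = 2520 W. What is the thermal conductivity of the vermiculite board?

ΣR = ΔT/Q = |343 − 19.9|/2520 = 0.1282 K/W
Known resistances:
  R_conv,in = 1/(hA) = 1/(1370·7.19) = 1.015×10^-4 K/W
  R_nickel alloy = L/(kA) = 0.00299/(12.2·7.19) = 3.409×10^-5 K/W
R_vermiculite board = ΣR − ΣR_known = 0.1282 − 1.356×10^-4 = 0.1281 K/W
L/(kA) = 0.1281 ⇒ k = 0.0621/(0.1281·7.19) = 0.0674 W/m·K

k = 0.0674 W/m·K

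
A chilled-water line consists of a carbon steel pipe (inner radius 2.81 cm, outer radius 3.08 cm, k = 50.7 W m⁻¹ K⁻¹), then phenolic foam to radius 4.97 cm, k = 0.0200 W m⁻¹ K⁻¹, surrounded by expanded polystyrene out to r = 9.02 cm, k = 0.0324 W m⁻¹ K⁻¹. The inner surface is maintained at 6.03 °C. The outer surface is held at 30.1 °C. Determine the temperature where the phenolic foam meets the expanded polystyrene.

T = 19.6 °C

Resistance network (inner→outer):
  R'_carbon steel = ln(0.0308/0.0281)/(2πk) = 0.09175/(2π·50.7) = 2.880×10^-4 m·K/W
  R'_phenolic foam = ln(0.0497/0.0308)/(2πk) = 0.4785/(2π·0.0200) = 3.808 m·K/W
  R'_expanded polystyrene = ln(0.0902/0.0497)/(2πk) = 0.5960/(2π·0.0324) = 2.928 m·K/W
ΣR = 2.880×10^-4 + 3.808 + 2.928 = 6.736 m·K/W
Q' = ΔT/ΣR = (6.03 °C − 30.1 °C)/6.736 = -3.573 W/m
From the inner boundary to the phenolic foam/expanded polystyrene interface, ΣR_partial = 3.808 m·K/W.
T_interface = T_in − Q'·ΣR_partial = 6.03 °C − (-3.573)(3.808) = 19.6 °C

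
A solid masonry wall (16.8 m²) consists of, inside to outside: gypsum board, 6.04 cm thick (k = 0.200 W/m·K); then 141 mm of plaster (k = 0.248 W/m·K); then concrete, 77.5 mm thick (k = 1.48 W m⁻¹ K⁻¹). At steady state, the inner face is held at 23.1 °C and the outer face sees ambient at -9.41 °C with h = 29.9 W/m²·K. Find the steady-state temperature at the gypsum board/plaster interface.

T = 12.8 °C

Series thermal resistances, inner to outer:
  R_gypsum board = L/(kA) = 0.0604/(0.200·16.8) = 0.01798 K/W
  R_plaster = L/(kA) = 0.141/(0.248·16.8) = 0.03384 K/W
  R_concrete = L/(kA) = 0.0775/(1.48·16.8) = 0.003117 K/W
  R_conv,out = 1/(hA) = 1/(29.9·16.8) = 0.001991 K/W
ΣR = 0.01798 + 0.03384 + 0.003117 + 0.001991 = 0.05693 K/W
Q = ΔT/ΣR = (23.1 °C − -9.41 °C)/0.05693 = 571.1 W
From the inner boundary to the gypsum board/plaster interface, ΣR_partial = 0.01798 K/W.
T_interface = T_in − Q·ΣR_partial = 23.1 °C − (571.1)(0.01798) = 12.8 °C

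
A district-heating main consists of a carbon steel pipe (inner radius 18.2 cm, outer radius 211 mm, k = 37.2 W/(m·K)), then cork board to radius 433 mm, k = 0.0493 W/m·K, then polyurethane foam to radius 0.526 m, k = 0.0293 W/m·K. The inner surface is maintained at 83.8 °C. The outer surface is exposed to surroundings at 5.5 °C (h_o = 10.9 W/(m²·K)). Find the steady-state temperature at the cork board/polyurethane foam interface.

T = 30.4 °C

Treat each layer as a resistance in series:
  R'_carbon steel = ln(0.211/0.182)/(2πk) = 0.1479/(2π·37.2) = 6.326×10^-4 m·K/W
  R'_cork board = ln(0.433/0.211)/(2πk) = 0.7189/(2π·0.0493) = 2.321 m·K/W
  R'_polyurethane foam = ln(0.526/0.433)/(2πk) = 0.1946/(2π·0.0293) = 1.057 m·K/W
  R'_conv,out = 1/(2πr h) = 1/(2π·0.526·10.9) = 0.02776 m·K/W
ΣR = 6.326×10^-4 + 2.321 + 1.057 + 0.02776 = 3.406 m·K/W
Q' = ΔT/ΣR = (83.8 °C − 5.5 °C)/3.406 = 22.99 W/m
From the inner boundary to the cork board/polyurethane foam interface, ΣR_partial = 2.322 m·K/W.
T_interface = T_in − Q'·ΣR_partial = 83.8 °C − (22.99)(2.322) = 30.4 °C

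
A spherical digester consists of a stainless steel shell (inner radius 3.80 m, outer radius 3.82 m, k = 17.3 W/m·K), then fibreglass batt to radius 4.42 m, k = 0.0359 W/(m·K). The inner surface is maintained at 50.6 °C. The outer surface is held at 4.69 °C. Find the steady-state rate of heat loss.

Q = 583 W

Resistance network (inner→outer):
  R_stainless steel = (1/3.80 − 1/3.82)/(4πk) = 0.001378/(4π·17.3) = 6.338×10^-6 K/W
  R_fibreglass batt = (1/3.82 − 1/4.42)/(4πk) = 0.03554/(4π·0.0359) = 0.07877 K/W
ΣR = 6.338×10^-6 + 0.07877 = 0.07878 K/W
Q = ΔT/ΣR = (50.6 °C − 4.69 °C)/0.07878 = 583 W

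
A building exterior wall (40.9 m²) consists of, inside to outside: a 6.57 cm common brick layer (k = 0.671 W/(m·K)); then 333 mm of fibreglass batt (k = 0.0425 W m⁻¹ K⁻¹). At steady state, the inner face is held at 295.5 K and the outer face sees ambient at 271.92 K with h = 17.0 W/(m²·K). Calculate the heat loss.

Resistance network (inner→outer):
  R_common brick = L/(kA) = 0.0657/(0.671·40.9) = 0.002394 K/W
  R_fibreglass batt = L/(kA) = 0.333/(0.0425·40.9) = 0.1916 K/W
  R_conv,out = 1/(hA) = 1/(17.0·40.9) = 0.001438 K/W
ΣR = 0.002394 + 0.1916 + 0.001438 = 0.1954 K/W
Q = ΔT/ΣR = (295.5 K − 271.92 K)/0.1954 = 121 W

Q = 121 W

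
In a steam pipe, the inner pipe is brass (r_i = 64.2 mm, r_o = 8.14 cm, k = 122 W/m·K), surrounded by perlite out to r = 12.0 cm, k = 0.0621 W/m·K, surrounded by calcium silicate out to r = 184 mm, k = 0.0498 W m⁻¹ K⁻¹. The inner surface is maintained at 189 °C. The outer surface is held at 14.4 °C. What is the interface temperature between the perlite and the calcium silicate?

Resistance network (inner→outer):
  R'_brass = ln(0.0814/0.0642)/(2πk) = 0.2374/(2π·122) = 3.097×10^-4 m·K/W
  R'_perlite = ln(0.120/0.0814)/(2πk) = 0.3881/(2π·0.0621) = 0.9947 m·K/W
  R'_calcium silicate = ln(0.184/0.120)/(2πk) = 0.4274/(2π·0.0498) = 1.366 m·K/W
ΣR = 3.097×10^-4 + 0.9947 + 1.366 = 2.361 m·K/W
Q' = ΔT/ΣR = (189 °C − 14.4 °C)/2.361 = 73.95 W/m
From the inner boundary to the perlite/calcium silicate interface, ΣR_partial = 0.9950 m·K/W.
T_interface = T_in − Q'·ΣR_partial = 189 °C − (73.95)(0.9950) = 115 °C

T = 115 °C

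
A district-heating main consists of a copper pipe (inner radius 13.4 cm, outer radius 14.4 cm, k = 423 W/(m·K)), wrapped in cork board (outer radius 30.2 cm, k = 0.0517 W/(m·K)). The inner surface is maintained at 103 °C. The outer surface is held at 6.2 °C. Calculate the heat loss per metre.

Q' = 42.5 W/m

Treat each layer as a resistance in series:
  R'_copper = ln(0.144/0.134)/(2πk) = 0.07197/(2π·423) = 2.708×10^-5 m·K/W
  R'_cork board = ln(0.302/0.144)/(2πk) = 0.7406/(2π·0.0517) = 2.280 m·K/W
ΣR = 2.708×10^-5 + 2.280 = 2.280 m·K/W
Q' = ΔT/ΣR = (103 °C − 6.2 °C)/2.280 = 42.5 W/m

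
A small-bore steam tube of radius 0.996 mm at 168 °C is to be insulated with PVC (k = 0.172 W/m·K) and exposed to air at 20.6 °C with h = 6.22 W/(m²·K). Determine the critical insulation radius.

For a cylinder, r_cr = k_ins/h = 0.172/6.22 = 0.0277 m = 2.77 cm

r_cr = 2.77 cm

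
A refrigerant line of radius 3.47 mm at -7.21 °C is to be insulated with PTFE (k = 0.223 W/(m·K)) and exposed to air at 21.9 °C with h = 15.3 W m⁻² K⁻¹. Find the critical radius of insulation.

r_cr = 1.46 cm

For a cylinder, r_cr = k_ins/h = 0.223/15.3 = 0.0146 m = 1.46 cm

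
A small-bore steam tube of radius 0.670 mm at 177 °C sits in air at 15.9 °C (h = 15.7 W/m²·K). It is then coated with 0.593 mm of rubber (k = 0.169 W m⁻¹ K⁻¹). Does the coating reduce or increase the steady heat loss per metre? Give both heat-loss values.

increases: 10.6 → 18.7 W/m

Critical radius for a cylinder: r_cr = k/h = 0.0108 m = 1.08 cm.
Outer radius after coating: r₂ = 6.70×10^-4 + 5.93×10^-4 = 0.001263 m.
Since r₁ < r_cr and r₂ ≤ r_cr, the coating moves toward the maximum at r_cr — heat loss rises.
Bare: R = 1/(2πr₁h) = 15.13 m·K/W; Q = 161.1/15.13 = 10.6 W/m.
Coated: R = R_cond + R_conv = 8.623 m·K/W; Q = 161.1/8.623 = 18.7 W/m.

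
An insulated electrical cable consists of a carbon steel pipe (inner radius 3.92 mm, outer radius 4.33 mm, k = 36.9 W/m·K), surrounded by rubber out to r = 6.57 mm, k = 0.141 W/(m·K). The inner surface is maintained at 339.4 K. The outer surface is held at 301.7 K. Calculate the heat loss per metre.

Q' = 80.0 W/m

Treat each layer as a resistance in series:
  R'_carbon steel = ln(0.00433/0.00392)/(2πk) = 0.09948/(2π·36.9) = 4.291×10^-4 m·K/W
  R'_rubber = ln(0.00657/0.00433)/(2πk) = 0.4169/(2π·0.141) = 0.4706 m·K/W
ΣR = 4.291×10^-4 + 0.4706 = 0.4710 m·K/W
Q' = ΔT/ΣR = (339.4 K − 301.7 K)/0.4710 = 80.0 W/m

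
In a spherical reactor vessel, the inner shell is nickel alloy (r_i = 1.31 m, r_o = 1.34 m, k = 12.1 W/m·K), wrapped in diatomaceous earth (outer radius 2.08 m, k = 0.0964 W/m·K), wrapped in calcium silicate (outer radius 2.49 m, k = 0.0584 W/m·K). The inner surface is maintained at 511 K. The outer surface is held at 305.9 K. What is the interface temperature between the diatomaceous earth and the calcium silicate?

Resistance network (inner→outer):
  R_nickel alloy = (1/1.31 − 1/1.34)/(4πk) = 0.01709/(4π·12.1) = 1.124×10^-4 K/W
  R_diatomaceous earth = (1/1.34 − 1/2.08)/(4πk) = 0.2655/(4π·0.0964) = 0.2192 K/W
  R_calcium silicate = (1/2.08 − 1/2.49)/(4πk) = 0.07916/(4π·0.0584) = 0.1079 K/W
ΣR = 1.124×10^-4 + 0.2192 + 0.1079 = 0.3272 K/W
Q = ΔT/ΣR = (511 K − 305.9 K)/0.3272 = 626.8 W
From the inner boundary to the diatomaceous earth/calcium silicate interface, ΣR_partial = 0.2193 K/W.
T_interface = T_in − Q·ΣR_partial = 511 K − (626.8)(0.2193) = 374 K

T = 374 K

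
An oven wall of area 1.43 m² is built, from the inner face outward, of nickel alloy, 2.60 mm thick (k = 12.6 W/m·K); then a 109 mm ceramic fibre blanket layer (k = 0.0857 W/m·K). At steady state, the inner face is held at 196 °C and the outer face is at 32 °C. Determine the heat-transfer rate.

Resistance network (inner→outer):
  R_nickel alloy = L/(kA) = 0.00260/(12.6·1.43) = 1.443×10^-4 K/W
  R_ceramic fibre blanket = L/(kA) = 0.109/(0.0857·1.43) = 0.8894 K/W
ΣR = 1.443×10^-4 + 0.8894 = 0.8895 K/W
Q = ΔT/ΣR = (196 °C − 32 °C)/0.8895 = 184 W

Q = 184 W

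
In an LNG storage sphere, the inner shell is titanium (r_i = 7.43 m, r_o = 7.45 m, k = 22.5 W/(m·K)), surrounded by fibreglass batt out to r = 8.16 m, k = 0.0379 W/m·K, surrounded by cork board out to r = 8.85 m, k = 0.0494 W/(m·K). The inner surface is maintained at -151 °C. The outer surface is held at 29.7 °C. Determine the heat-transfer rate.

Q = 4.53 kW

Resistance network (inner→outer):
  R_titanium = (1/7.43 − 1/7.45)/(4πk) = 3.613×10^-4/(4π·22.5) = 1.278×10^-6 K/W
  R_fibreglass batt = (1/7.45 − 1/8.16)/(4πk) = 0.01168/(4π·0.0379) = 0.02452 K/W
  R_cork board = (1/8.16 − 1/8.85)/(4πk) = 0.009555/(4π·0.0494) = 0.01539 K/W
ΣR = 1.278×10^-6 + 0.02452 + 0.01539 = 0.03991 K/W
Q = ΔT/ΣR = (-151 °C − 29.7 °C)/0.03991 = -4530 W
(Negative Q ⇒ heat flows inward; heat gain = 4530 W.)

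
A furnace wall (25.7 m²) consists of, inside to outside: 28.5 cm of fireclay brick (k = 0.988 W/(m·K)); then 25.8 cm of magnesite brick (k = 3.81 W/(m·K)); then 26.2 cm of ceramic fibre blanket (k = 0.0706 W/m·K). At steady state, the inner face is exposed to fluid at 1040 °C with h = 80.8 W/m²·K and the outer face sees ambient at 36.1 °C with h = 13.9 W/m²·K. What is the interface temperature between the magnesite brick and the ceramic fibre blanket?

T = 951 °C

Resistance network (inner→outer):
  R_conv,in = 1/(hA) = 1/(80.8·25.7) = 4.816×10^-4 K/W
  R_fireclay brick = L/(kA) = 0.285/(0.988·25.7) = 0.01122 K/W
  R_magnesite brick = L/(kA) = 0.258/(3.81·25.7) = 0.002635 K/W
  R_ceramic fibre blanket = L/(kA) = 0.262/(0.0706·25.7) = 0.1444 K/W
  R_conv,out = 1/(hA) = 1/(13.9·25.7) = 0.002799 K/W
ΣR = 4.816×10^-4 + 0.01122 + 0.002635 + 0.1444 + 0.002799 = 0.1615 K/W
Q = ΔT/ΣR = (1040 °C − 36.1 °C)/0.1615 = 6216 W
From the inner boundary to the magnesite brick/ceramic fibre blanket interface, ΣR_partial = 0.01434 K/W.
T_interface = T_in − Q·ΣR_partial = 1040 °C − (6216)(0.01434) = 951 °C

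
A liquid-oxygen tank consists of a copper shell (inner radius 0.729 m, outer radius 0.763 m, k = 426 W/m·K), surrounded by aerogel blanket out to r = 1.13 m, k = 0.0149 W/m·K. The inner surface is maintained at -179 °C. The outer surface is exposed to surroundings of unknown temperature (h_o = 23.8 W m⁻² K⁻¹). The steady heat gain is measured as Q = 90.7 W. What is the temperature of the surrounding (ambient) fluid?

T_out = 27.4 °C

Series resistances:
  R_copper = (1/0.729 − 1/0.763)/(4πk) = 0.06113/(4π·426) = 1.142×10^-5 K/W
  R_aerogel blanket = (1/0.763 − 1/1.13)/(4πk) = 0.4257/(4π·0.0149) = 2.273 K/W
  R_conv,out = 1/(4πr²h) = 1/(4π·1.13²·23.8) = 0.002619 K/W
ΣR = 2.276 K/W
ΔT = Q·ΣR = 90.7 × 2.276 = 206.4 K
Heat flows inward, so T_out = T_in + ΔT = -179 + 206.4 = 27.4 °C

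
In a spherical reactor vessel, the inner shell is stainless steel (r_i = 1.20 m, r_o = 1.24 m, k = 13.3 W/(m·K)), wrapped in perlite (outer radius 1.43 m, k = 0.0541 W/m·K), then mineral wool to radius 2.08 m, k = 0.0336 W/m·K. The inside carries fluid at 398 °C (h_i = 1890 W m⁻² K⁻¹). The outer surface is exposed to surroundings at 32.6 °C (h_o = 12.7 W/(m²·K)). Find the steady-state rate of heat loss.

Treat each layer as a resistance in series:
  R_conv,in = 1/(4πr²h) = 1/(4π·1.20²·1890) = 2.924×10^-5 K/W
  R_stainless steel = (1/1.20 − 1/1.24)/(4πk) = 0.02688/(4π·13.3) = 1.608×10^-4 K/W
  R_perlite = (1/1.24 − 1/1.43)/(4πk) = 0.1072/(4π·0.0541) = 0.1576 K/W
  R_mineral wool = (1/1.43 − 1/2.08)/(4πk) = 0.2185/(4π·0.0336) = 0.5176 K/W
  R_conv,out = 1/(4πr²h) = 1/(4π·2.08²·12.7) = 0.001448 K/W
ΣR = 2.924×10^-5 + 1.608×10^-4 + 0.1576 + 0.5176 + 0.001448 = 0.6768 K/W
Q = ΔT/ΣR = (398 °C − 32.6 °C)/0.6768 = 540 W

Q = 540 W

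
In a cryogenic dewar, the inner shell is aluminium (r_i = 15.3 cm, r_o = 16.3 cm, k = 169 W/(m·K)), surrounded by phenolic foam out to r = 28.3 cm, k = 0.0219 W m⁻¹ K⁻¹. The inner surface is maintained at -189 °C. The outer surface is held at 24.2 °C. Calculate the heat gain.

Series thermal resistances, inner to outer:
  R_aluminium = (1/0.153 − 1/0.163)/(4πk) = 0.4010/(4π·169) = 1.888×10^-4 K/W
  R_phenolic foam = (1/0.163 − 1/0.283)/(4πk) = 2.601/(4π·0.0219) = 9.453 K/W
ΣR = 1.888×10^-4 + 9.453 = 9.453 K/W
Q = ΔT/ΣR = (-189 °C − 24.2 °C)/9.453 = -22.6 W
(Negative Q ⇒ heat flows inward; heat gain = 22.6 W.)

Q = 22.6 W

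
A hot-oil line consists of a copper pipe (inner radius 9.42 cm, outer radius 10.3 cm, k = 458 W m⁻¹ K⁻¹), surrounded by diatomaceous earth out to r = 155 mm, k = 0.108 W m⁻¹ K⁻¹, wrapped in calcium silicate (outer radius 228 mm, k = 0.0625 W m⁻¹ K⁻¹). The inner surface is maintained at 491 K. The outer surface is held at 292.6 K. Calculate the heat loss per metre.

Treat each layer as a resistance in series:
  R'_copper = ln(0.103/0.0942)/(2πk) = 0.08931/(2π·458) = 3.103×10^-5 m·K/W
  R'_diatomaceous earth = ln(0.155/0.103)/(2πk) = 0.4087/(2π·0.108) = 0.6023 m·K/W
  R'_calcium silicate = ln(0.228/0.155)/(2πk) = 0.3859/(2π·0.0625) = 0.9827 m·K/W
ΣR = 3.103×10^-5 + 0.6023 + 0.9827 = 1.585 m·K/W
Q' = ΔT/ΣR = (491 K − 292.6 K)/1.585 = 125 W/m

Q' = 125 W/m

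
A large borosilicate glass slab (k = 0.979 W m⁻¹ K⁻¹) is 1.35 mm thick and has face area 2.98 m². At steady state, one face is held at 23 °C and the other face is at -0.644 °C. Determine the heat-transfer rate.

Q = kA·ΔT/L = 0.979 × 2.98 × |23 °C − -0.644 °C| / 0.00135 = 51100 W

Q = 51100 W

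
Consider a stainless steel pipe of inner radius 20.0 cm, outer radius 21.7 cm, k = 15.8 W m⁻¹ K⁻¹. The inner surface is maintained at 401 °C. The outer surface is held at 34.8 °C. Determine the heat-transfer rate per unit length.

Q' = 2πk·ΔT/ln(r₂/r₁) = 2π × 15.8 × 366.2 / ln(0.217/0.200) = 4.46×10^5 W/m

Q' = 446 kW/m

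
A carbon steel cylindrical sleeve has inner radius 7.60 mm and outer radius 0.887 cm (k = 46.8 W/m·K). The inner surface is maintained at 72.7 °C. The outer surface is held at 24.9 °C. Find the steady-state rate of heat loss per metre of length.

Q' = 2πk·ΔT/ln(r₂/r₁) = 2π × 46.8 × 47.8 / ln(0.00887/0.00760) = 91000 W/m

Q' = 91.0 kW/m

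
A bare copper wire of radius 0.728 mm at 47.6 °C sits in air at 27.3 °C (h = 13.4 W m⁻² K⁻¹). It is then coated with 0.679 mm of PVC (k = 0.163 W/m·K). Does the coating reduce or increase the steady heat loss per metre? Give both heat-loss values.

increases: 1.24 → 2.23 W/m

Critical radius for a cylinder: r_cr = k/h = 0.0122 m = 1.22 cm.
Outer radius after coating: r₂ = 7.28×10^-4 + 6.79×10^-4 = 0.001407 m.
Since r₁ < r_cr and r₂ ≤ r_cr, the coating moves toward the maximum at r_cr — heat loss rises.
Bare: R = 1/(2πr₁h) = 16.31 m·K/W; Q = 20.3/16.31 = 1.24 W/m.
Coated: R = R_cond + R_conv = 9.085 m·K/W; Q = 20.3/9.085 = 2.23 W/m.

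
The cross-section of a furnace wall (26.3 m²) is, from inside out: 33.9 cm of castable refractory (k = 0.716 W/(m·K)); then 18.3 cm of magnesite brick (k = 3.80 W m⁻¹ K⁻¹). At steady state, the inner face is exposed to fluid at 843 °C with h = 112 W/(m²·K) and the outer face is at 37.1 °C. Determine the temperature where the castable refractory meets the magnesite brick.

Series thermal resistances, inner to outer:
  R_conv,in = 1/(hA) = 1/(112·26.3) = 3.395×10^-4 K/W
  R_castable refractory = L/(kA) = 0.339/(0.716·26.3) = 0.01800 K/W
  R_magnesite brick = L/(kA) = 0.183/(3.80·26.3) = 0.001831 K/W
ΣR = 3.395×10^-4 + 0.01800 + 0.001831 = 0.02017 K/W
Q = ΔT/ΣR = (843 °C − 37.1 °C)/0.02017 = 39960 W
From the inner boundary to the castable refractory/magnesite brick interface, ΣR_partial = 0.01834 K/W.
T_interface = T_in − Q·ΣR_partial = 843 °C − (39960)(0.01834) = 110 °C

T = 110 °C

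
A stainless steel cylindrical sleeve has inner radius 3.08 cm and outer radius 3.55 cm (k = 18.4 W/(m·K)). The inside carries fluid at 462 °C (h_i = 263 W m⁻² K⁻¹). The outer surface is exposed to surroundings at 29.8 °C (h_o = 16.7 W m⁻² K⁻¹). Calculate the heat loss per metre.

Q' = 1490 W/m

Treat each layer as a resistance in series:
  R'_conv,in = 1/(2πr h) = 1/(2π·0.0308·263) = 0.01965 m·K/W
  R'_stainless steel = ln(0.0355/0.0308)/(2πk) = 0.1420/(2π·18.4) = 0.001228 m·K/W
  R'_conv,out = 1/(2πr h) = 1/(2π·0.0355·16.7) = 0.2685 m·K/W
ΣR = 0.01965 + 0.001228 + 0.2685 = 0.2894 m·K/W
Q' = ΔT/ΣR = (462 °C − 29.8 °C)/0.2894 = 1490 W/m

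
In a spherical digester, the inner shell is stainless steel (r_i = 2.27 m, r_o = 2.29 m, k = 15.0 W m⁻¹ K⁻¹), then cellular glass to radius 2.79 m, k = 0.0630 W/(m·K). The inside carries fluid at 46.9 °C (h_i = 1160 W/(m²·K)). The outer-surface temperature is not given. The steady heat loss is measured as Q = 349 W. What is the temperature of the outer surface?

Series resistances:
  R_conv,in = 1/(4πr²h) = 1/(4π·2.27²·1160) = 1.331×10^-5 K/W
  R_stainless steel = (1/2.27 − 1/2.29)/(4πk) = 0.003847/(4π·15.0) = 2.041×10^-5 K/W
  R_cellular glass = (1/2.29 − 1/2.79)/(4πk) = 0.07826/(4π·0.0630) = 0.09885 K/W
ΣR = 0.09888 K/W
ΔT = Q·ΣR = 349 × 0.09888 = 34.51 K
Heat flows outward, so T_out = T_in − ΔT = 46.9 − 34.51 = 12.4 °C

T_out = 12.4 °C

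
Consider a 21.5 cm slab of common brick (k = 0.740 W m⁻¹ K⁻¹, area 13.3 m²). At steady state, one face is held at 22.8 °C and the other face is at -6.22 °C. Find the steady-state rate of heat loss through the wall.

Q = 1330 W

Q = kA·ΔT/L = 0.740 × 13.3 × |22.8 °C − -6.22 °C| / 0.215 = 1330 W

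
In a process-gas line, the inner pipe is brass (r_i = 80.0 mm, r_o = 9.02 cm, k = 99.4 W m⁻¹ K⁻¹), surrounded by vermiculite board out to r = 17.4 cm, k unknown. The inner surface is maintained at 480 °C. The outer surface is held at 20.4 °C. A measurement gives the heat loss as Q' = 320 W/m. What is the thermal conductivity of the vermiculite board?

k = 0.0728 W/m·K

ΣR = ΔT/Q' = |480 − 20.4|/320 = 1.436 m·K/W
Known resistances:
  R'_brass = ln(0.0902/0.0800)/(2πk) = 0.1200/(2π·99.4) = 1.921×10^-4 m·K/W
R_vermiculite board = ΣR − ΣR_known = 1.436 − 1.921×10^-4 = 1.436 m·K/W
ln(r₂/r₁)/(2πk) = 1.436 ⇒ k = 0.6570/(2π·1.436) = 0.0728 W/m·K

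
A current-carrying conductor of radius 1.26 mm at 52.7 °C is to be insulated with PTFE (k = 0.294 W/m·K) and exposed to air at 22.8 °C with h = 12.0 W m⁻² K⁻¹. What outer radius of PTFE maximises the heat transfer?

r_cr = 2.45 cm

For a cylinder, r_cr = k_ins/h = 0.294/12.0 = 0.0245 m = 2.45 cm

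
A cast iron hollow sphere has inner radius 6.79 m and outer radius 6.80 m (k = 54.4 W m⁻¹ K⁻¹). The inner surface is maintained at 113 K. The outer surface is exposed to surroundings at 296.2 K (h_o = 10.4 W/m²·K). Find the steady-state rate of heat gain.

Q = 1100 kW

Treat each layer as a resistance in series:
  R_cast iron = (1/6.79 − 1/6.80)/(4πk) = 2.166×10^-4/(4π·54.4) = 3.168×10^-7 K/W
  R_conv,out = 1/(4πr²h) = 1/(4π·6.80²·10.4) = 1.655×10^-4 K/W
ΣR = 3.168×10^-7 + 1.655×10^-4 = 1.658×10^-4 K/W
Q = ΔT/ΣR = (113 K − 296.2 K)/1.658×10^-4 = -1.10×10^6 W
(Negative Q ⇒ heat flows inward; heat gain = 1.10×10^6 W.)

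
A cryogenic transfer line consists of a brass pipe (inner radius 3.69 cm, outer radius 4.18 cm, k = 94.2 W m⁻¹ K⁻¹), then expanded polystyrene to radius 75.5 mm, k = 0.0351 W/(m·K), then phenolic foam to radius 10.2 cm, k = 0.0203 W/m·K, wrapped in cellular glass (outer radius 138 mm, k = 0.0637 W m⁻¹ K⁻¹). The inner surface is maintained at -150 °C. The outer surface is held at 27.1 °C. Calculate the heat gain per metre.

Q' = 30.6 W/m

Treat each layer as a resistance in series:
  R'_brass = ln(0.0418/0.0369)/(2πk) = 0.1247/(2π·94.2) = 2.107×10^-4 m·K/W
  R'_expanded polystyrene = ln(0.0755/0.0418)/(2πk) = 0.5912/(2π·0.0351) = 2.681 m·K/W
  R'_phenolic foam = ln(0.102/0.0755)/(2πk) = 0.3008/(2π·0.0203) = 2.359 m·K/W
  R'_cellular glass = ln(0.138/0.102)/(2πk) = 0.3023/(2π·0.0637) = 0.7553 m·K/W
ΣR = 2.107×10^-4 + 2.681 + 2.359 + 0.7553 = 5.796 m·K/W
Q' = ΔT/ΣR = (-150 °C − 27.1 °C)/5.796 = -30.6 W/m
(Negative Q' ⇒ heat flows inward; heat gain = 30.6 W/m.)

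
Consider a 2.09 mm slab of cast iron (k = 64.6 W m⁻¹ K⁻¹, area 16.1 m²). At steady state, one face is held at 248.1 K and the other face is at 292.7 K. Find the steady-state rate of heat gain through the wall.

Q = kA·ΔT/L = 64.6 × 16.1 × |248.1 K − 292.7 K| / 0.00209 = 2.22×10^7 W

Q = 22200 kW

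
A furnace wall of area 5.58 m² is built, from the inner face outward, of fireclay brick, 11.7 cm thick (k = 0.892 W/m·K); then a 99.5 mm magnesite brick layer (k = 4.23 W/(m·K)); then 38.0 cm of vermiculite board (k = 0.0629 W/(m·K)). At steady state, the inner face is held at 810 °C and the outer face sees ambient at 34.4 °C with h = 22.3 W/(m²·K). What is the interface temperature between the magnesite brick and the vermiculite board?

Resistance network (inner→outer):
  R_fireclay brick = L/(kA) = 0.117/(0.892·5.58) = 0.02351 K/W
  R_magnesite brick = L/(kA) = 0.0995/(4.23·5.58) = 0.004215 K/W
  R_vermiculite board = L/(kA) = 0.380/(0.0629·5.58) = 1.083 K/W
  R_conv,out = 1/(hA) = 1/(22.3·5.58) = 0.008036 K/W
ΣR = 0.02351 + 0.004215 + 1.083 + 0.008036 = 1.119 K/W
Q = ΔT/ΣR = (810 °C − 34.4 °C)/1.119 = 693.1 W
From the inner boundary to the magnesite brick/vermiculite board interface, ΣR_partial = 0.02772 K/W.
T_interface = T_in − Q·ΣR_partial = 810 °C − (693.1)(0.02772) = 791 °C

T = 791 °C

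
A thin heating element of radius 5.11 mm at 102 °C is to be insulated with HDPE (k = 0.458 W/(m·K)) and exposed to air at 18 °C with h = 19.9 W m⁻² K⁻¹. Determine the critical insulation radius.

r_cr = 2.30 cm

For a cylinder, r_cr = k_ins/h = 0.458/19.9 = 0.0230 m = 2.30 cm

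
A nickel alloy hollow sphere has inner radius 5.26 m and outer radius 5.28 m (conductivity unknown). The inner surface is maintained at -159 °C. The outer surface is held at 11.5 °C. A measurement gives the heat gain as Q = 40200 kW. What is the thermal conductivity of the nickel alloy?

ΣR = ΔT/Q = |-159 − 11.5|/4.02×10^7 = 4.241×10^-6 K/W
(1/r₁−1/r₂)/(4πk) = 4.241×10^-6 ⇒ k = 7.201×10^-4/(4π·4.241×10^-6) = 13.5 W/m·K

k = 13.5 W/m·K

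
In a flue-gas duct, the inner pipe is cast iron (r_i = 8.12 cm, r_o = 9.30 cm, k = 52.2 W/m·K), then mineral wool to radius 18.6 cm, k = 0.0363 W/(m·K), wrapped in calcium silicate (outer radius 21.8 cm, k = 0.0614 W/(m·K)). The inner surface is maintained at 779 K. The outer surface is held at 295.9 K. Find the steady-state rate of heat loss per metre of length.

Q' = 140 W/m

Series thermal resistances, inner to outer:
  R'_cast iron = ln(0.0930/0.0812)/(2πk) = 0.1357/(2π·52.2) = 4.137×10^-4 m·K/W
  R'_mineral wool = ln(0.186/0.0930)/(2πk) = 0.6931/(2π·0.0363) = 3.039 m·K/W
  R'_calcium silicate = ln(0.218/0.186)/(2πk) = 0.1587/(2π·0.0614) = 0.4115 m·K/W
ΣR = 4.137×10^-4 + 3.039 + 0.4115 = 3.451 m·K/W
Q' = ΔT/ΣR = (779 K − 295.9 K)/3.451 = 140 W/m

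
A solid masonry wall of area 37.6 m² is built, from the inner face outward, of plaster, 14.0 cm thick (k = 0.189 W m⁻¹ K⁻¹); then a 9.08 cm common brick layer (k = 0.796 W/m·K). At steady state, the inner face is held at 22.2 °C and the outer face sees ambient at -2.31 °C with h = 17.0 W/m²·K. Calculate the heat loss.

Q = 1010 W

Resistance network (inner→outer):
  R_plaster = L/(kA) = 0.140/(0.189·37.6) = 0.01970 K/W
  R_common brick = L/(kA) = 0.0908/(0.796·37.6) = 0.003034 K/W
  R_conv,out = 1/(hA) = 1/(17.0·37.6) = 0.001564 K/W
ΣR = 0.01970 + 0.003034 + 0.001564 = 0.02430 K/W
Q = ΔT/ΣR = (22.2 °C − -2.31 °C)/0.02430 = 1010 W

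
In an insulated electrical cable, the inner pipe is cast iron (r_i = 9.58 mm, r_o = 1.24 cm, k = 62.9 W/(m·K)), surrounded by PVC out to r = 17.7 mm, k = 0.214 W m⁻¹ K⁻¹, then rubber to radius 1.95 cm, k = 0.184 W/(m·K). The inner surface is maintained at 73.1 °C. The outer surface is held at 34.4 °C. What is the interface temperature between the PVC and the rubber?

T = 43.7 °C

Resistance network (inner→outer):
  R'_cast iron = ln(0.0124/0.00958)/(2πk) = 0.2580/(2π·62.9) = 6.529×10^-4 m·K/W
  R'_PVC = ln(0.0177/0.0124)/(2πk) = 0.3559/(2π·0.214) = 0.2647 m·K/W
  R'_rubber = ln(0.0195/0.0177)/(2πk) = 0.09685/(2π·0.184) = 0.08377 m·K/W
ΣR = 6.529×10^-4 + 0.2647 + 0.08377 = 0.3491 m·K/W
Q' = ΔT/ΣR = (73.1 °C − 34.4 °C)/0.3491 = 110.9 W/m
From the inner boundary to the PVC/rubber interface, ΣR_partial = 0.2654 m·K/W.
T_interface = T_in − Q'·ΣR_partial = 73.1 °C − (110.9)(0.2654) = 43.7 °C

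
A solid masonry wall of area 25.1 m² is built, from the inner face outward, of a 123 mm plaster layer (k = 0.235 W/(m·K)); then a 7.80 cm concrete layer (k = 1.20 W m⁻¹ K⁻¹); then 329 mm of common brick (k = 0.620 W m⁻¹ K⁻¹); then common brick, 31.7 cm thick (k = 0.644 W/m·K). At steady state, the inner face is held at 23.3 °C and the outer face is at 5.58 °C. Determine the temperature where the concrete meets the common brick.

T = 16.8 °C

Resistance network (inner→outer):
  R_plaster = L/(kA) = 0.123/(0.235·25.1) = 0.02085 K/W
  R_concrete = L/(kA) = 0.0780/(1.20·25.1) = 0.002590 K/W
  R_common brick = L/(kA) = 0.329/(0.620·25.1) = 0.02114 K/W
  R_common brick = L/(kA) = 0.317/(0.644·25.1) = 0.01961 K/W
ΣR = 0.02085 + 0.002590 + 0.02114 + 0.01961 = 0.06419 K/W
Q = ΔT/ΣR = (23.3 °C − 5.58 °C)/0.06419 = 276.1 W
From the inner boundary to the concrete/common brick interface, ΣR_partial = 0.02344 K/W.
T_interface = T_in − Q·ΣR_partial = 23.3 °C − (276.1)(0.02344) = 16.8 °C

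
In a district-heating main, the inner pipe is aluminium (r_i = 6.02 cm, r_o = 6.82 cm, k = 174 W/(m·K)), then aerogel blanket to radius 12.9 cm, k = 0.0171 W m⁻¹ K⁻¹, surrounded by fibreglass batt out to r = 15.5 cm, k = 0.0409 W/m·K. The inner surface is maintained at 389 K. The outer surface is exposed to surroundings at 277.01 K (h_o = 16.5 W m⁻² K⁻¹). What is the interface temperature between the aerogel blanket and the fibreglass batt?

T = 290.0 K

Resistance network (inner→outer):
  R'_aluminium = ln(0.0682/0.0602)/(2πk) = 0.1248/(2π·174) = 1.141×10^-4 m·K/W
  R'_aerogel blanket = ln(0.129/0.0682)/(2πk) = 0.6374/(2π·0.0171) = 5.932 m·K/W
  R'_fibreglass batt = ln(0.155/0.129)/(2πk) = 0.1836/(2π·0.0409) = 0.7145 m·K/W
  R'_conv,out = 1/(2πr h) = 1/(2π·0.155·16.5) = 0.06223 m·K/W
ΣR = 1.141×10^-4 + 5.932 + 0.7145 + 0.06223 = 6.709 m·K/W
Q' = ΔT/ΣR = (389 K − 277.01 K)/6.709 = 16.69 W/m
From the inner boundary to the aerogel blanket/fibreglass batt interface, ΣR_partial = 5.932 m·K/W.
T_interface = T_in − Q'·ΣR_partial = 389 K − (16.69)(5.932) = 290.0 K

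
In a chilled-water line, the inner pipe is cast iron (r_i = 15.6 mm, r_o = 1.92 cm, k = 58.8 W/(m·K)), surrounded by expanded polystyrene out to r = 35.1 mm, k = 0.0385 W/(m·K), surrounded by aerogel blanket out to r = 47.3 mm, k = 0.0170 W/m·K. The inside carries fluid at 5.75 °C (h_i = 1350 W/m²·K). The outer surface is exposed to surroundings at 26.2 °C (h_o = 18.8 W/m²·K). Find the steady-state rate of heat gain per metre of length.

Series thermal resistances, inner to outer:
  R'_conv,in = 1/(2πr h) = 1/(2π·0.0156·1350) = 0.007557 m·K/W
  R'_cast iron = ln(0.0192/0.0156)/(2πk) = 0.2076/(2π·58.8) = 5.620×10^-4 m·K/W
  R'_expanded polystyrene = ln(0.0351/0.0192)/(2πk) = 0.6033/(2π·0.0385) = 2.494 m·K/W
  R'_aerogel blanket = ln(0.0473/0.0351)/(2πk) = 0.2983/(2π·0.0170) = 2.793 m·K/W
  R'_conv,out = 1/(2πr h) = 1/(2π·0.0473·18.8) = 0.1790 m·K/W
ΣR = 0.007557 + 5.620×10^-4 + 2.494 + 2.793 + 0.1790 = 5.474 m·K/W
Q' = ΔT/ΣR = (5.75 °C − 26.2 °C)/5.474 = -3.74 W/m
(Negative Q' ⇒ heat flows inward; heat gain = 3.74 W/m.)

Q' = 3.74 W/m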